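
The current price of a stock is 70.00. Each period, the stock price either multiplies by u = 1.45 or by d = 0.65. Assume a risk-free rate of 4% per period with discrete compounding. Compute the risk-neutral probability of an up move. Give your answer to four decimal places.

Risk-neutral probability p = (1 + 0.04 − 0.65)/(1.45 − 0.65) = 0.3900/0.8000 = 0.4875

p = 0.4875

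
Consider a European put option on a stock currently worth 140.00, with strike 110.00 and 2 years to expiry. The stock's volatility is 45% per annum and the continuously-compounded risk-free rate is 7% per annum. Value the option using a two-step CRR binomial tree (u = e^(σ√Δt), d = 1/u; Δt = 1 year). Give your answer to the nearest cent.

CRR parameters: u = e^(σ√Δt) = e^(0.45·√1) = 1.5683, d = 1/u = 0.6376
Per-period rate: rΔt = 0.07·1 = 0.07, so R = e^0.07 = 1.0725
Risk-neutral probability p = (e^0.07 − 0.6376)/(1.5683 − 0.6376) = 0.4349/0.9307 = 0.4673
Terminal stock prices: S_uu = 344.3, S_ud = 140, S_dd = 56.92
Terminal payoffs (K − S): max(-234.3, 0) = 0, max(-30, 0) = 0, max(53.08, 0) = 53.08
Node u (S = 219.6): V_u = e^(−0.07)·[0.4673·0.0000 + 0.5327·0.0000] = 0.0000
Node d (S = 89.27): V_d = e^(−0.07)·[0.4673·0.0000 + 0.5327·53.0802] = 26.3657
Node 0 (S = 140): V_0 = e^(−0.07)·[0.4673·0.0000 + 0.5327·26.3657] = 13.0963

13.10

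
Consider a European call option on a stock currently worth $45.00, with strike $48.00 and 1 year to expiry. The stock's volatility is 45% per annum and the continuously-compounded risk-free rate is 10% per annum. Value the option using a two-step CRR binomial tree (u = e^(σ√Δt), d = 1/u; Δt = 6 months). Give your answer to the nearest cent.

$8.39

CRR parameters: u = e^(σ√Δt) = e^(0.45·√0.5) = 1.3746, d = 1/u = 0.7275
Per-period rate: rΔt = 0.1·0.5 = 0.05, so R = e^0.05 = 1.0513
Risk-neutral probability p = (e^0.05 − 0.7275)/(1.3746 − 0.7275) = 0.3238/0.6472 = 0.5003
Terminal stock prices: S_uu = 85.03, S_ud = 45, S_dd = 23.81
Terminal payoffs (S − K): max(37.03, 0) = 37.03, max(-3, 0) = 0, max(-24.19, 0) = 0
Node u (S = 61.86): V_u = e^(−0.05)·[0.5003·37.0346 + 0.4997·0.0000] = 17.6261
Node d (S = 32.74): V_d = e^(−0.05)·[0.5003·0.0000 + 0.4997·0.0000] = 0.0000
Node 0 (S = 45): V_0 = e^(−0.05)·[0.5003·17.6261 + 0.4997·0.0000] = 8.3888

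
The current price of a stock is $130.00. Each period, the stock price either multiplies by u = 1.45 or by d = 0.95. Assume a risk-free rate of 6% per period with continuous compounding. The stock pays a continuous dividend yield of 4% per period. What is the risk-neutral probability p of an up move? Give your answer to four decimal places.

p = 0.1404

Per-period risk-free factor R = e^0.06 = 1.0618; dividend-adjusted growth = e^(0.06−0.04) = 1.0202.
Risk-neutral probability p = (1.0202 − 0.95)/(1.45 − 0.95) = 0.0702/0.5000 = 0.1404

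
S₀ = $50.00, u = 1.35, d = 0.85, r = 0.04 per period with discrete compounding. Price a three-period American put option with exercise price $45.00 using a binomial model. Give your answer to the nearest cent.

$3.15

Risk-neutral probability p = (1 + 0.04 − 0.85)/(1.35 − 0.85) = 0.1900/0.5000 = 0.3800
Terminal stock prices: S_uuu = 123, S_uud = 77.46, S_udd = 48.77, S_ddd = 30.71
Terminal payoffs (K − S): max(-78.02, 0) = 0, max(-32.46, 0) = 0, max(-3.769, 0) = 0, max(14.29, 0) = 14.29
Node uu (S = 91.13): continuation = 1/1.04·[0.3800·0.0000 + 0.6200·0.0000] = 0.0000; exercise value = 0.0000 ≤ continuation, so V_uu = 0.0000
Node ud (S = 57.38): continuation = 1/1.04·[0.3800·0.0000 + 0.6200·0.0000] = 0.0000; exercise value = 0.0000 ≤ continuation, so V_ud = 0.0000
Node dd (S = 36.12): continuation = 1/1.04·[0.3800·0.0000 + 0.6200·14.2938] = 8.5213; exercise value = 8.8750 > continuation, so V_dd = 8.8750 (exercise)
Node u (S = 67.5): continuation = 1/1.04·[0.3800·0.0000 + 0.6200·0.0000] = 0.0000; exercise value = 0.0000 ≤ continuation, so V_u = 0.0000
Node d (S = 42.5): continuation = 1/1.04·[0.3800·0.0000 + 0.6200·8.8750] = 5.2909; exercise value = 2.5000 ≤ continuation, so V_d = 5.2909
Node 0 (S = 50): continuation = 1/1.04·[0.3800·0.0000 + 0.6200·5.2909] = 3.1542; exercise value = 0.0000 ≤ continuation, so V_0 = 3.1542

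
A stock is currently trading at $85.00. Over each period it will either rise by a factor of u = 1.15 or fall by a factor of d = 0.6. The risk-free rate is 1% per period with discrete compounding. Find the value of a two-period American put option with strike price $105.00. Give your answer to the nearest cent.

$22.23

Risk-neutral probability p = (1 + 0.01 − 0.6)/(1.15 − 0.6) = 0.4100/0.5500 = 0.7455
Terminal stock prices: S_uu = 112.4, S_ud = 58.65, S_dd = 30.6
Terminal payoffs (K − S): max(-7.412, 0) = 0, max(46.35, 0) = 46.35, max(74.4, 0) = 74.4
Node u (S = 97.75): continuation = 1/1.01·[0.7455·0.0000 + 0.2545·46.3500] = 11.6814; exercise value = 7.2500 ≤ continuation, so V_u = 11.6814
Node d (S = 51): continuation = 1/1.01·[0.7455·46.3500 + 0.2545·74.4000] = 52.9604; exercise value = 54.0000 > continuation, so V_d = 54.0000 (exercise)
Node 0 (S = 85): continuation = 1/1.01·[0.7455·11.6814 + 0.2545·54.0000] = 22.2311; exercise value = 20.0000 ≤ continuation, so V_0 = 22.2311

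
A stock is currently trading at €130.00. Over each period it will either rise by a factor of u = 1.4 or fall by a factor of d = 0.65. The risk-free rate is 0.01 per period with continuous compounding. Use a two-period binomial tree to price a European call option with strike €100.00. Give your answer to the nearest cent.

€43.92

Risk-neutral probability p = (e^0.01 − 0.65)/(1.4 − 0.65) = 0.3601/0.7500 = 0.4801
Terminal stock prices: S_uu = 254.8, S_ud = 118.3, S_dd = 54.93
Terminal payoffs (S − K): max(154.8, 0) = 154.8, max(18.3, 0) = 18.3, max(-45.07, 0) = 0
Node u (S = 182): V_u = e^(−0.01)·[0.4801·154.8000 + 0.5199·18.3000] = 82.9950
Node d (S = 84.5): V_d = e^(−0.01)·[0.4801·18.3000 + 0.5199·0.0000] = 8.6978
Node 0 (S = 130): V_0 = e^(−0.01)·[0.4801·82.9950 + 0.5199·8.6978] = 43.9240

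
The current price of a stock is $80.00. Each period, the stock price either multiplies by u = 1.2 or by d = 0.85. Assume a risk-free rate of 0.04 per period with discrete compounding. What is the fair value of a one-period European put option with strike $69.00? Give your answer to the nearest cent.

Risk-neutral probability p = (1 + 0.04 − 0.85)/(1.2 − 0.85) = 0.1900/0.3500 = 0.5429
Terminal stock prices: S_u = 96, S_d = 68
Terminal payoffs (K − S): max(-27, 0) = 0, max(1, 0) = 1
Node 0 (S = 80): V_0 = 1/1.04·[0.5429·0.0000 + 0.4571·1.0000] = 0.4396

$0.44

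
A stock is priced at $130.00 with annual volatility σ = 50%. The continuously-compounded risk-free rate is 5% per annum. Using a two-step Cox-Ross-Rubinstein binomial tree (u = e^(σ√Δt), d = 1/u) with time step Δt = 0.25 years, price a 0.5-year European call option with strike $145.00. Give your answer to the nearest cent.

CRR parameters: u = e^(σ√Δt) = e^(0.5·√0.25) = 1.2840, d = 1/u = 0.7788
Per-period rate: rΔt = 0.05·0.25 = 0.0125, so R = e^0.0125 = 1.0126
Risk-neutral probability p = (e^0.0125 − 0.7788)/(1.2840 − 0.7788) = 0.2338/0.5052 = 0.4627
Terminal stock prices: S_uu = 214.3, S_ud = 130, S_dd = 78.85
Terminal payoffs (S − K): max(69.33, 0) = 69.33, max(-15, 0) = 0, max(-66.15, 0) = 0
Node u (S = 166.9): V_u = e^(−0.0125)·[0.4627·69.3338 + 0.5373·0.0000] = 31.6836
Node d (S = 101.2): V_d = e^(−0.0125)·[0.4627·0.0000 + 0.5373·0.0000] = 0.0000
Node 0 (S = 130): V_0 = e^(−0.0125)·[0.4627·31.6836 + 0.5373·0.0000] = 14.4785

$14.48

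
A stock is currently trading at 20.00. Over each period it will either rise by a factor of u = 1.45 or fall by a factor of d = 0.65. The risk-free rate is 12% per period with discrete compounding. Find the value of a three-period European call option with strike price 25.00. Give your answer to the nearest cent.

5.90

Risk-neutral probability p = (1 + 0.12 − 0.65)/(1.45 − 0.65) = 0.4700/0.8000 = 0.5875
Terminal stock prices: S_uuu = 60.97, S_uud = 27.33, S_udd = 12.25, S_ddd = 5.492
Terminal payoffs (S − K): max(35.97, 0) = 35.97, max(2.332, 0) = 2.332, max(-12.75, 0) = 0, max(-19.51, 0) = 0
Node uu (S = 42.05): V_uu = 1/1.12·[0.5875·35.9725 + 0.4125·2.3325] = 19.7286
Node ud (S = 18.85): V_ud = 1/1.12·[0.5875·2.3325 + 0.4125·0.0000] = 1.2235
Node dd (S = 8.45): V_dd = 1/1.12·[0.5875·0.0000 + 0.4125·0.0000] = 0.0000
Node u (S = 29): V_u = 1/1.12·[0.5875·19.7286 + 0.4125·1.2235] = 10.7993
Node d (S = 13): V_d = 1/1.12·[0.5875·1.2235 + 0.4125·0.0000] = 0.6418
Node 0 (S = 20): V_0 = 1/1.12·[0.5875·10.7993 + 0.4125·0.6418] = 5.9012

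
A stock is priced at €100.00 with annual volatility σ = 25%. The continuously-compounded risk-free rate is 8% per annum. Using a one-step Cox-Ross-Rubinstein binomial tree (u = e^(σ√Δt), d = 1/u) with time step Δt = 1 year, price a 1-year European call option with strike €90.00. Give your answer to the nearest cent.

€21.36

CRR parameters: u = e^(σ√Δt) = e^(0.25·√1) = 1.2840, d = 1/u = 0.7788
Per-period rate: rΔt = 0.08·1 = 0.08, so R = e^0.08 = 1.0833
Risk-neutral probability p = (e^0.08 − 0.7788)/(1.2840 − 0.7788) = 0.3045/0.5052 = 0.6027
Terminal stock prices: S_u = 128.4, S_d = 77.88
Terminal payoffs (S − K): max(38.4, 0) = 38.4, max(-12.12, 0) = 0
Node 0 (S = 100): V_0 = e^(−0.08)·[0.6027·38.4025 + 0.3973·0.0000] = 21.3648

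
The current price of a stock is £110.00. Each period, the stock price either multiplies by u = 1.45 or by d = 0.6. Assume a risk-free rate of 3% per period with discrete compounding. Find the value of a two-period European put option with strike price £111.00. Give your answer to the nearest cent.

Risk-neutral probability p = (1 + 0.03 − 0.6)/(1.45 − 0.6) = 0.4300/0.8500 = 0.5059
Terminal stock prices: S_uu = 231.3, S_ud = 95.7, S_dd = 39.6
Terminal payoffs (K − S): max(-120.3, 0) = 0, max(15.3, 0) = 15.3, max(71.4, 0) = 71.4
Node u (S = 159.5): V_u = 1/1.03·[0.5059·0.0000 + 0.4941·15.3000] = 7.3398
Node d (S = 66): V_d = 1/1.03·[0.5059·15.3000 + 0.4941·71.4000] = 41.7670
Node 0 (S = 110): V_0 = 1/1.03·[0.5059·7.3398 + 0.4941·41.7670] = 23.6416

£23.64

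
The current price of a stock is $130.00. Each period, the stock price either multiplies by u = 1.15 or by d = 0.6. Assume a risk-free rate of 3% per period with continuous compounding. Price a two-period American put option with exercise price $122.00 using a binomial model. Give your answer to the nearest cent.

$14.46

Risk-neutral probability p = (e^0.03 − 0.6)/(1.15 − 0.6) = 0.4305/0.5500 = 0.7826
Terminal stock prices: S_uu = 171.9, S_ud = 89.7, S_dd = 46.8
Terminal payoffs (K − S): max(-49.92, 0) = 0, max(32.3, 0) = 32.3, max(75.2, 0) = 75.2
Node u (S = 149.5): continuation = e^(−0.03)·[0.7826·0.0000 + 0.2174·32.3000] = 6.8131; exercise value = 0.0000 ≤ continuation, so V_u = 6.8131
Node d (S = 78): continuation = e^(−0.03)·[0.7826·32.3000 + 0.2174·75.2000] = 40.3944; exercise value = 44.0000 > continuation, so V_d = 44.0000 (exercise)
Node 0 (S = 130): continuation = e^(−0.03)·[0.7826·6.8131 + 0.2174·44.0000] = 14.4556; exercise value = 0.0000 ≤ continuation, so V_0 = 14.4556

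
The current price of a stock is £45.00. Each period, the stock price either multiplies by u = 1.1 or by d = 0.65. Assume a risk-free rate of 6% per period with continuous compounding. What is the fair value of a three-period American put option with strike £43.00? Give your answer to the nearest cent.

£2.29

Risk-neutral probability p = (e^0.06 − 0.65)/(1.1 − 0.65) = 0.4118/0.4500 = 0.9152
Terminal stock prices: S_uuu = 59.9, S_uud = 35.39, S_udd = 20.91, S_ddd = 12.36
Terminal payoffs (K − S): max(-16.9, 0) = 0, max(7.607, 0) = 7.607, max(22.09, 0) = 22.09, max(30.64, 0) = 30.64
Node uu (S = 54.45): continuation = e^(−0.06)·[0.9152·0.0000 + 0.0848·7.6075] = 0.6076; exercise value = 0.0000 ≤ continuation, so V_uu = 0.6076
Node ud (S = 32.18): continuation = e^(−0.06)·[0.9152·7.6075 + 0.0848·22.0862] = 8.3209; exercise value = 10.8250 > continuation, so V_ud = 10.8250 (exercise)
Node dd (S = 19.01): continuation = e^(−0.06)·[0.9152·22.0862 + 0.0848·30.6419] = 21.4834; exercise value = 23.9875 > continuation, so V_dd = 23.9875 (exercise)
Node u (S = 49.5): continuation = e^(−0.06)·[0.9152·0.6076 + 0.0848·10.8250] = 1.3883; exercise value = 0.0000 ≤ continuation, so V_u = 1.3883
Node d (S = 29.25): continuation = e^(−0.06)·[0.9152·10.8250 + 0.0848·23.9875] = 11.2459; exercise value = 13.7500 > continuation, so V_d = 13.7500 (exercise)
Node 0 (S = 45): continuation = e^(−0.06)·[0.9152·1.3883 + 0.0848·13.7500] = 2.2947; exercise value = 0.0000 ≤ continuation, so V_0 = 2.2947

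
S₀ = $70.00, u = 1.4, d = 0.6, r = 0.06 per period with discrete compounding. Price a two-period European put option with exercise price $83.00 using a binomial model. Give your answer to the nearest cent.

$19.82

Risk-neutral probability p = (1 + 0.06 − 0.6)/(1.4 − 0.6) = 0.4600/0.8000 = 0.5750
Terminal stock prices: S_uu = 137.2, S_ud = 58.8, S_dd = 25.2
Terminal payoffs (K − S): max(-54.2, 0) = 0, max(24.2, 0) = 24.2, max(57.8, 0) = 57.8
Node u (S = 98): V_u = 1/1.06·[0.5750·0.0000 + 0.4250·24.2000] = 9.7028
Node d (S = 42): V_d = 1/1.06·[0.5750·24.2000 + 0.4250·57.8000] = 36.3019
Node 0 (S = 70): V_0 = 1/1.06·[0.5750·9.7028 + 0.4250·36.3019] = 19.8183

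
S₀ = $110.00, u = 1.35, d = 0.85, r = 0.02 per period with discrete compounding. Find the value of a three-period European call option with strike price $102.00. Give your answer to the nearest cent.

Risk-neutral probability p = (1 + 0.02 − 0.85)/(1.35 − 0.85) = 0.1700/0.5000 = 0.3400
Terminal stock prices: S_uuu = 270.6, S_uud = 170.4, S_udd = 107.3, S_ddd = 67.55
Terminal payoffs (S − K): max(168.6, 0) = 168.6, max(68.4, 0) = 68.4, max(5.291, 0) = 5.291, max(-34.45, 0) = 0
Node uu (S = 200.5): V_uu = 1/1.02·[0.3400·168.6413 + 0.6600·68.4038] = 100.4750
Node ud (S = 126.2): V_ud = 1/1.02·[0.3400·68.4038 + 0.6600·5.2912] = 26.2250
Node dd (S = 79.47): V_dd = 1/1.02·[0.3400·5.2912 + 0.6600·0.0000] = 1.7637
Node u (S = 148.5): V_u = 1/1.02·[0.3400·100.4750 + 0.6600·26.2250] = 50.4608
Node d (S = 93.5): V_d = 1/1.02·[0.3400·26.2250 + 0.6600·1.7637] = 9.8829
Node 0 (S = 110): V_0 = 1/1.02·[0.3400·50.4608 + 0.6600·9.8829] = 23.2151

$23.22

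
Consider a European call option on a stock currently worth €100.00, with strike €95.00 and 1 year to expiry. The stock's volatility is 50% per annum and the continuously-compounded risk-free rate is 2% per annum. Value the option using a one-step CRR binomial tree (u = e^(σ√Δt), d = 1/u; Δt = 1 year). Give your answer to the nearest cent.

€27.18

CRR parameters: u = e^(σ√Δt) = e^(0.5·√1) = 1.6487, d = 1/u = 0.6065
Per-period rate: rΔt = 0.02·1 = 0.02, so R = e^0.02 = 1.0202
Risk-neutral probability p = (e^0.02 − 0.6065)/(1.6487 − 0.6065) = 0.4137/1.0422 = 0.3969
Terminal stock prices: S_u = 164.9, S_d = 60.65
Terminal payoffs (S − K): max(69.87, 0) = 69.87, max(-34.35, 0) = 0
Node 0 (S = 100): V_0 = e^(−0.02)·[0.3969·69.8721 + 0.6031·0.0000] = 27.1848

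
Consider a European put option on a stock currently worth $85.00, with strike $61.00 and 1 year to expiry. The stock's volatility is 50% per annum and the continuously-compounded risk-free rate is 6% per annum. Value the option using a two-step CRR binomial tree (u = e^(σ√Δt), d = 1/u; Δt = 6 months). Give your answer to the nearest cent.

$5.35

CRR parameters: u = e^(σ√Δt) = e^(0.5·√0.5) = 1.4241, d = 1/u = 0.7022
Per-period rate: rΔt = 0.06·0.5 = 0.03, so R = e^0.03 = 1.0305
Risk-neutral probability p = (e^0.03 − 0.7022)/(1.4241 − 0.7022) = 0.3283/0.7219 = 0.4547
Terminal stock prices: S_uu = 172.4, S_ud = 85, S_dd = 41.91
Terminal payoffs (K − S): max(-111.4, 0) = 0, max(-24, 0) = 0, max(19.09, 0) = 19.09
Node u (S = 121.1): V_u = e^(−0.03)·[0.4547·0.0000 + 0.5453·0.0000] = 0.0000
Node d (S = 59.69): V_d = e^(−0.03)·[0.4547·0.0000 + 0.5453·19.0892] = 10.1016
Node 0 (S = 85): V_0 = e^(−0.03)·[0.4547·0.0000 + 0.5453·10.1016] = 5.3455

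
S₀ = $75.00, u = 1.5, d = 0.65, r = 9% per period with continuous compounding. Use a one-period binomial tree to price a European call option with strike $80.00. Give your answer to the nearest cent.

Risk-neutral probability p = (e^0.09 − 0.65)/(1.5 − 0.65) = 0.4442/0.8500 = 0.5226
Terminal stock prices: S_u = 112.5, S_d = 48.75
Terminal payoffs (S − K): max(32.5, 0) = 32.5, max(-31.25, 0) = 0
Node 0 (S = 75): V_0 = e^(−0.09)·[0.5226·32.5000 + 0.4774·0.0000] = 15.5214

$15.52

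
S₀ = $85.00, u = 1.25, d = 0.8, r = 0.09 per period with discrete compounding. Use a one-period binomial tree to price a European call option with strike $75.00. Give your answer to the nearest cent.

Risk-neutral probability p = (1 + 0.09 − 0.8)/(1.25 − 0.8) = 0.2900/0.4500 = 0.6444
Terminal stock prices: S_u = 106.2, S_d = 68
Terminal payoffs (S − K): max(31.25, 0) = 31.25, max(-7, 0) = 0
Node 0 (S = 85): V_0 = 1/1.09·[0.6444·31.2500 + 0.3556·0.0000] = 18.4760

$18.48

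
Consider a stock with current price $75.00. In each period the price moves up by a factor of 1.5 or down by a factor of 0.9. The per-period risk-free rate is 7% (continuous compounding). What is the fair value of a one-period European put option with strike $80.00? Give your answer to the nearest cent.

Risk-neutral probability p = (e^0.07 − 0.9)/(1.5 − 0.9) = 0.1725/0.6000 = 0.2875
Terminal stock prices: S_u = 112.5, S_d = 67.5
Terminal payoffs (K − S): max(-32.5, 0) = 0, max(12.5, 0) = 12.5
Node 0 (S = 75): V_0 = e^(−0.07)·[0.2875·0.0000 + 0.7125·12.5000] = 8.3040

$8.30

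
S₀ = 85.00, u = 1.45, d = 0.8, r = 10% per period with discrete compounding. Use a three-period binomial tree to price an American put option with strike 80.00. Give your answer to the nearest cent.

6.36

Risk-neutral probability p = (1 + 0.1 − 0.8)/(1.45 − 0.8) = 0.3000/0.6500 = 0.4615
Terminal stock prices: S_uuu = 259.1, S_uud = 143, S_udd = 78.88, S_ddd = 43.52
Terminal payoffs (K − S): max(-179.1, 0) = 0, max(-62.97, 0) = 0, max(1.12, 0) = 1.12, max(36.48, 0) = 36.48
Node uu (S = 178.7): continuation = 1/1.1·[0.4615·0.0000 + 0.5385·0.0000] = 0.0000; exercise value = 0.0000 ≤ continuation, so V_uu = 0.0000
Node ud (S = 98.6): continuation = 1/1.1·[0.4615·0.0000 + 0.5385·1.1200] = 0.5483; exercise value = 0.0000 ≤ continuation, so V_ud = 0.5483
Node dd (S = 54.4): continuation = 1/1.1·[0.4615·1.1200 + 0.5385·36.4800] = 18.3273; exercise value = 25.6000 > continuation, so V_dd = 25.6000 (exercise)
Node u (S = 123.2): continuation = 1/1.1·[0.4615·0.0000 + 0.5385·0.5483] = 0.2684; exercise value = 0.0000 ≤ continuation, so V_u = 0.2684
Node d (S = 68): continuation = 1/1.1·[0.4615·0.5483 + 0.5385·25.6000] = 12.7615; exercise value = 12.0000 ≤ continuation, so V_d = 12.7615
Node 0 (S = 85): continuation = 1/1.1·[0.4615·0.2684 + 0.5385·12.7615] = 6.3595; exercise value = 0.0000 ≤ continuation, so V_0 = 6.3595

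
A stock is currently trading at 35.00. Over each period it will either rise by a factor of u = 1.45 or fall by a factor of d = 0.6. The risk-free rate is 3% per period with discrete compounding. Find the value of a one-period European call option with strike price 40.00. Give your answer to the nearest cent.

Risk-neutral probability p = (1 + 0.03 − 0.6)/(1.45 − 0.6) = 0.4300/0.8500 = 0.5059
Terminal stock prices: S_u = 50.75, S_d = 21
Terminal payoffs (S − K): max(10.75, 0) = 10.75, max(-19, 0) = 0
Node 0 (S = 35): V_0 = 1/1.03·[0.5059·10.7500 + 0.4941·0.0000] = 5.2798

5.28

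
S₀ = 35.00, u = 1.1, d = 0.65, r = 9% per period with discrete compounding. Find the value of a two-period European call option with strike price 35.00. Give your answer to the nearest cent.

Risk-neutral probability p = (1 + 0.09 − 0.65)/(1.1 − 0.65) = 0.4400/0.4500 = 0.9778
Terminal stock prices: S_uu = 42.35, S_ud = 25.03, S_dd = 14.79
Terminal payoffs (S − K): max(7.35, 0) = 7.35, max(-9.975, 0) = 0, max(-20.21, 0) = 0
Node u (S = 38.5): V_u = 1/1.09·[0.9778·7.3500 + 0.0222·0.0000] = 6.5933
Node d (S = 22.75): V_d = 1/1.09·[0.9778·0.0000 + 0.0222·0.0000] = 0.0000
Node 0 (S = 35): V_0 = 1/1.09·[0.9778·6.5933 + 0.0222·0.0000] = 5.9145

5.91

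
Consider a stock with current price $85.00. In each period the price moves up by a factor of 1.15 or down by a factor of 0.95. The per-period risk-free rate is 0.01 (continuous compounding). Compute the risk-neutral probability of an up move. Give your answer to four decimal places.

p = 0.3003

Risk-neutral probability p = (e^0.01 − 0.95)/(1.15 − 0.95) = 0.0601/0.2000 = 0.3003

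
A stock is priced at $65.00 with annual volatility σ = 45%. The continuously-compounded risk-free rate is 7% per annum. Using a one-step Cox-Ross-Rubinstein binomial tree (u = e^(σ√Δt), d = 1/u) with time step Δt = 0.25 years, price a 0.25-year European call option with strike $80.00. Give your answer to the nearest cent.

$0.66

CRR parameters: u = e^(σ√Δt) = e^(0.45·√0.25) = 1.2523, d = 1/u = 0.7985
Per-period rate: rΔt = 0.07·0.25 = 0.0175, so R = e^0.0175 = 1.0177
Risk-neutral probability p = (e^0.0175 − 0.7985)/(1.2523 − 0.7985) = 0.2191/0.4538 = 0.4829
Terminal stock prices: S_u = 81.4, S_d = 51.9
Terminal payoffs (S − K): max(1.401, 0) = 1.401, max(-28.1, 0) = 0
Node 0 (S = 65): V_0 = e^(−0.0175)·[0.4829·1.4010 + 0.5171·0.0000] = 0.6648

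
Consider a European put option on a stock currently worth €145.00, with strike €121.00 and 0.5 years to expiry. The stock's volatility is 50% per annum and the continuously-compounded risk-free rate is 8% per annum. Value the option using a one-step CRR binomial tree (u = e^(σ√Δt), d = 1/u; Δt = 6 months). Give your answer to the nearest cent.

CRR parameters: u = e^(σ√Δt) = e^(0.5·√0.5) = 1.4241, d = 1/u = 0.7022
Per-period rate: rΔt = 0.08·0.5 = 0.04, so R = e^0.04 = 1.0408
Risk-neutral probability p = (e^0.04 − 0.7022)/(1.4241 − 0.7022) = 0.3386/0.7219 = 0.4691
Terminal stock prices: S_u = 206.5, S_d = 101.8
Terminal payoffs (K − S): max(-85.5, 0) = 0, max(19.18, 0) = 19.18
Node 0 (S = 145): V_0 = e^(−0.04)·[0.4691·0.0000 + 0.5309·19.1827] = 9.7857

€9.79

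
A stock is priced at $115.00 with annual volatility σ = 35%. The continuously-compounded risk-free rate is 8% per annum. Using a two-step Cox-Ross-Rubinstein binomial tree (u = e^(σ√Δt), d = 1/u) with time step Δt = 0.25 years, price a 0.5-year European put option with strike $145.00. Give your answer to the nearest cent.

$28.93

CRR parameters: u = e^(σ√Δt) = e^(0.35·√0.25) = 1.1912, d = 1/u = 0.8395
Per-period rate: rΔt = 0.08·0.25 = 0.02, so R = e^0.02 = 1.0202
Risk-neutral probability p = (e^0.02 − 0.8395)/(1.1912 − 0.8395) = 0.1807/0.3518 = 0.5138
Terminal stock prices: S_uu = 163.2, S_ud = 115, S_dd = 81.04
Terminal payoffs (K − S): max(-18.19, 0) = 0, max(30, 0) = 30, max(63.96, 0) = 63.96
Node u (S = 137): V_u = e^(−0.02)·[0.5138·0.0000 + 0.4862·30.0000] = 14.2976
Node d (S = 96.54): V_d = e^(−0.02)·[0.5138·30.0000 + 0.4862·63.9609] = 45.5913
Node 0 (S = 115): V_0 = e^(−0.02)·[0.5138·14.2976 + 0.4862·45.5913] = 28.9286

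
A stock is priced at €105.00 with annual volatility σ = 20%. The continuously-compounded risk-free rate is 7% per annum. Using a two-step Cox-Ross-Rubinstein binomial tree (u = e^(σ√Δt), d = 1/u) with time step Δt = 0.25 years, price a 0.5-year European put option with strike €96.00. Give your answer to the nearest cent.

CRR parameters: u = e^(σ√Δt) = e^(0.2·√0.25) = 1.1052, d = 1/u = 0.9048
Per-period rate: rΔt = 0.07·0.25 = 0.0175, so R = e^0.0175 = 1.0177
Risk-neutral probability p = (e^0.0175 − 0.9048)/(1.1052 − 0.9048) = 0.1128/0.2003 = 0.5631
Terminal stock prices: S_uu = 128.2, S_ud = 105, S_dd = 85.97
Terminal payoffs (K − S): max(-32.25, 0) = 0, max(-9, 0) = 0, max(10.03, 0) = 10.03
Node u (S = 116): V_u = e^(−0.0175)·[0.5631·0.0000 + 0.4369·0.0000] = 0.0000
Node d (S = 95.01): V_d = e^(−0.0175)·[0.5631·0.0000 + 0.4369·10.0333] = 4.3071
Node 0 (S = 105): V_0 = e^(−0.0175)·[0.5631·0.0000 + 0.4369·4.3071] = 1.8489

€1.85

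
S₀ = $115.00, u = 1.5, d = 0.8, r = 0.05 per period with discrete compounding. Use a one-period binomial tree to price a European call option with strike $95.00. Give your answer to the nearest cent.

$26.36

Risk-neutral probability p = (1 + 0.05 − 0.8)/(1.5 − 0.8) = 0.2500/0.7000 = 0.3571
Terminal stock prices: S_u = 172.5, S_d = 92
Terminal payoffs (S − K): max(77.5, 0) = 77.5, max(-3, 0) = 0
Node 0 (S = 115): V_0 = 1/1.05·[0.3571·77.5000 + 0.6429·0.0000] = 26.3605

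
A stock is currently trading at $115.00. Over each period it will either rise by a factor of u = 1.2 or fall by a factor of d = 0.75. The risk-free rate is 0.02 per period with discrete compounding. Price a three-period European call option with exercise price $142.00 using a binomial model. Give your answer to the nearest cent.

$11.54

Risk-neutral probability p = (1 + 0.02 − 0.75)/(1.2 − 0.75) = 0.2700/0.4500 = 0.6000
Terminal stock prices: S_uuu = 198.7, S_uud = 124.2, S_udd = 77.62, S_ddd = 48.52
Terminal payoffs (S − K): max(56.72, 0) = 56.72, max(-17.8, 0) = 0, max(-64.38, 0) = 0, max(-93.48, 0) = 0
Node uu (S = 165.6): V_uu = 1/1.02·[0.6000·56.7200 + 0.4000·0.0000] = 33.3647
Node ud (S = 103.5): V_ud = 1/1.02·[0.6000·0.0000 + 0.4000·0.0000] = 0.0000
Node dd (S = 64.69): V_dd = 1/1.02·[0.6000·0.0000 + 0.4000·0.0000] = 0.0000
Node u (S = 138): V_u = 1/1.02·[0.6000·33.3647 + 0.4000·0.0000] = 19.6263
Node d (S = 86.25): V_d = 1/1.02·[0.6000·0.0000 + 0.4000·0.0000] = 0.0000
Node 0 (S = 115): V_0 = 1/1.02·[0.6000·19.6263 + 0.4000·0.0000] = 11.5449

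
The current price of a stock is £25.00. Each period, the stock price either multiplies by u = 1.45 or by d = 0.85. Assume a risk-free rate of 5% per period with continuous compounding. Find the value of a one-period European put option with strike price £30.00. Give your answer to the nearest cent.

£5.53

Risk-neutral probability p = (e^0.05 − 0.85)/(1.45 − 0.85) = 0.2013/0.6000 = 0.3355
Terminal stock prices: S_u = 36.25, S_d = 21.25
Terminal payoffs (K − S): max(-6.25, 0) = 0, max(8.75, 0) = 8.75
Node 0 (S = 25): V_0 = e^(−0.05)·[0.3355·0.0000 + 0.6645·8.7500] = 5.5312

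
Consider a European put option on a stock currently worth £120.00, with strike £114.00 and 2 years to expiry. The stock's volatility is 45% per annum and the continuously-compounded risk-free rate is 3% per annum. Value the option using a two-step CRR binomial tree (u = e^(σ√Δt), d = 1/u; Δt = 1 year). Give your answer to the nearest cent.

£20.51

CRR parameters: u = e^(σ√Δt) = e^(0.45·√1) = 1.5683, d = 1/u = 0.6376
Per-period rate: rΔt = 0.03·1 = 0.03, so R = e^0.03 = 1.0305
Risk-neutral probability p = (e^0.03 − 0.6376)/(1.5683 − 0.6376) = 0.3928/0.9307 = 0.4221
Terminal stock prices: S_uu = 295.2, S_ud = 120, S_dd = 48.79
Terminal payoffs (K − S): max(-181.2, 0) = 0, max(-6, 0) = 0, max(65.21, 0) = 65.21
Node u (S = 188.2): V_u = e^(−0.03)·[0.4221·0.0000 + 0.5779·0.0000] = 0.0000
Node d (S = 76.52): V_d = e^(−0.03)·[0.4221·0.0000 + 0.5779·65.2116] = 36.5731
Node 0 (S = 120): V_0 = e^(−0.03)·[0.4221·0.0000 + 0.5779·36.5731] = 20.5115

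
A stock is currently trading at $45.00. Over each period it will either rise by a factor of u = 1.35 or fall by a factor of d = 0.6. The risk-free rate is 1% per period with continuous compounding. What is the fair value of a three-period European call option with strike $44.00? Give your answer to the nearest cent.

$12.64

Risk-neutral probability p = (e^0.01 − 0.6)/(1.35 − 0.6) = 0.4101/0.7500 = 0.5467
Terminal stock prices: S_uuu = 110.7, S_uud = 49.21, S_udd = 21.87, S_ddd = 9.72
Terminal payoffs (S − K): max(66.72, 0) = 66.72, max(5.208, 0) = 5.208, max(-22.13, 0) = 0, max(-34.28, 0) = 0
Node uu (S = 82.01): V_uu = e^(−0.01)·[0.5467·66.7169 + 0.4533·5.2075] = 38.4503
Node ud (S = 36.45): V_ud = e^(−0.01)·[0.5467·5.2075 + 0.4533·0.0000] = 2.8188
Node dd (S = 16.2): V_dd = e^(−0.01)·[0.5467·0.0000 + 0.4533·0.0000] = 0.0000
Node u (S = 60.75): V_u = e^(−0.01)·[0.5467·38.4503 + 0.4533·2.8188] = 22.0778
Node d (S = 27): V_d = e^(−0.01)·[0.5467·2.8188 + 0.4533·0.0000] = 1.5258
Node 0 (S = 45): V_0 = e^(−0.01)·[0.5467·22.0778 + 0.4533·1.5258] = 12.6353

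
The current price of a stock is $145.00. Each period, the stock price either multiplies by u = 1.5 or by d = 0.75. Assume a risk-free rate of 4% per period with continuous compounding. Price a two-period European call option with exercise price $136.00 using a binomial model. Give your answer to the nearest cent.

$38.29

Risk-neutral probability p = (e^0.04 − 0.75)/(1.5 − 0.75) = 0.2908/0.7500 = 0.3877
Terminal stock prices: S_uu = 326.2, S_ud = 163.1, S_dd = 81.56
Terminal payoffs (S − K): max(190.2, 0) = 190.2, max(27.12, 0) = 27.12, max(-54.44, 0) = 0
Node u (S = 217.5): V_u = e^(−0.04)·[0.3877·190.2500 + 0.6123·27.1250] = 86.8326
Node d (S = 108.8): V_d = e^(−0.04)·[0.3877·27.1250 + 0.6123·0.0000] = 10.1053
Node 0 (S = 145): V_0 = e^(−0.04)·[0.3877·86.8326 + 0.6123·10.1053] = 38.2933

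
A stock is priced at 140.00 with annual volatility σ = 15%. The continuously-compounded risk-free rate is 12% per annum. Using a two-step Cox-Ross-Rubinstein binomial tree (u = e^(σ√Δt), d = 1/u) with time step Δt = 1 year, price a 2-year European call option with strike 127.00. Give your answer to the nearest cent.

CRR parameters: u = e^(σ√Δt) = e^(0.15·√1) = 1.1618, d = 1/u = 0.8607
Per-period rate: rΔt = 0.12·1 = 0.12, so R = e^0.12 = 1.1275
Risk-neutral probability p = (e^0.12 − 0.8607)/(1.1618 − 0.8607) = 0.2668/0.3011 = 0.8860
Terminal stock prices: S_uu = 189, S_ud = 140, S_dd = 103.7
Terminal payoffs (S − K): max(61.98, 0) = 61.98, max(13, 0) = 13, max(-23.29, 0) = 0
Node u (S = 162.7): V_u = e^(−0.12)·[0.8860·61.9802 + 0.1140·13.0000] = 50.0179
Node d (S = 120.5): V_d = e^(−0.12)·[0.8860·13.0000 + 0.1140·0.0000] = 10.2152
Node 0 (S = 140): V_0 = e^(−0.12)·[0.8860·50.0179 + 0.1140·10.2152] = 40.3364

40.34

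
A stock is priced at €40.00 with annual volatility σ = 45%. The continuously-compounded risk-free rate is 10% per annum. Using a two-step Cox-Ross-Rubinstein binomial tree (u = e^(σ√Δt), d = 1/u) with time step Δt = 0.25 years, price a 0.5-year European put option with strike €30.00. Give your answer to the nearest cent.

€1.07

CRR parameters: u = e^(σ√Δt) = e^(0.45·√0.25) = 1.2523, d = 1/u = 0.7985
Per-period rate: rΔt = 0.1·0.25 = 0.025, so R = e^0.025 = 1.0253
Risk-neutral probability p = (e^0.025 − 0.7985)/(1.2523 − 0.7985) = 0.2268/0.4538 = 0.4998
Terminal stock prices: S_uu = 62.73, S_ud = 40, S_dd = 25.51
Terminal payoffs (K − S): max(-32.73, 0) = 0, max(-10, 0) = 0, max(4.495, 0) = 4.495
Node u (S = 50.09): V_u = e^(−0.025)·[0.4998·0.0000 + 0.5002·0.0000] = 0.0000
Node d (S = 31.94): V_d = e^(−0.025)·[0.4998·0.0000 + 0.5002·4.4949] = 2.1930
Node 0 (S = 40): V_0 = e^(−0.025)·[0.4998·0.0000 + 0.5002·2.1930] = 1.0699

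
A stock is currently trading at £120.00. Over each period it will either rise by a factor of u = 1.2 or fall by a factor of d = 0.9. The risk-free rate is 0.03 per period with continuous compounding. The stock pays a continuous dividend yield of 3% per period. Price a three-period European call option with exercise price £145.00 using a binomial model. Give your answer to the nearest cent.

£4.25

Per-period risk-free factor R = e^0.03 = 1.0305; dividend-adjusted growth = e^(0.03−0.03) = 1.0000.
Risk-neutral probability p = (1.0000 − 0.9)/(1.2 − 0.9) = 0.1000/0.3000 = 0.3333
Terminal stock prices: S_uuu = 207.4, S_uud = 155.5, S_udd = 116.6, S_ddd = 87.48
Terminal payoffs (S − K): max(62.36, 0) = 62.36, max(10.52, 0) = 10.52, max(-28.36, 0) = 0, max(-57.52, 0) = 0
Node uu (S = 172.8): V_uu = e^(−0.03)·[0.3333·62.3600 + 0.6667·10.5200] = 26.9784
Node ud (S = 129.6): V_ud = e^(−0.03)·[0.3333·10.5200 + 0.6667·0.0000] = 3.4030
Node dd (S = 97.2): V_dd = e^(−0.03)·[0.3333·0.0000 + 0.6667·0.0000] = 0.0000
Node u (S = 144): V_u = e^(−0.03)·[0.3333·26.9784 + 0.6667·3.4030] = 10.9287
Node d (S = 108): V_d = e^(−0.03)·[0.3333·3.4030 + 0.6667·0.0000] = 1.1008
Node 0 (S = 120): V_0 = e^(−0.03)·[0.3333·10.9287 + 0.6667·1.1008] = 4.2474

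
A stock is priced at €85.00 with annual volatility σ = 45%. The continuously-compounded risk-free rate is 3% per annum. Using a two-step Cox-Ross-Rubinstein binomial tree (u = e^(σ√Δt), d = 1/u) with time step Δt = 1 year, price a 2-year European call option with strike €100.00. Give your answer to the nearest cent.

€18.30

CRR parameters: u = e^(σ√Δt) = e^(0.45·√1) = 1.5683, d = 1/u = 0.6376
Per-period rate: rΔt = 0.03·1 = 0.03, so R = e^0.03 = 1.0305
Risk-neutral probability p = (e^0.03 − 0.6376)/(1.5683 − 0.6376) = 0.3928/0.9307 = 0.4221
Terminal stock prices: S_uu = 209.1, S_ud = 85, S_dd = 34.56
Terminal payoffs (S − K): max(109.1, 0) = 109.1, max(-15, 0) = 0, max(-65.44, 0) = 0
Node u (S = 133.3): V_u = e^(−0.03)·[0.4221·109.0663 + 0.5779·0.0000] = 44.6745
Node d (S = 54.2): V_d = e^(−0.03)·[0.4221·0.0000 + 0.5779·0.0000] = 0.0000
Node 0 (S = 85): V_0 = e^(−0.03)·[0.4221·44.6745 + 0.5779·0.0000] = 18.2991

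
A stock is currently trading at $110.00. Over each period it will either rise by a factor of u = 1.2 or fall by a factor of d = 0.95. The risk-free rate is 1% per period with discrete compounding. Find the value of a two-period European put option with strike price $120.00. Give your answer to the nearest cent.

$11.73

Risk-neutral probability p = (1 + 0.01 − 0.95)/(1.2 − 0.95) = 0.0600/0.2500 = 0.2400
Terminal stock prices: S_uu = 158.4, S_ud = 125.4, S_dd = 99.27
Terminal payoffs (K − S): max(-38.4, 0) = 0, max(-5.4, 0) = 0, max(20.73, 0) = 20.73
Node u (S = 132): V_u = 1/1.01·[0.2400·0.0000 + 0.7600·0.0000] = 0.0000
Node d (S = 104.5): V_d = 1/1.01·[0.2400·0.0000 + 0.7600·20.7250] = 15.5950
Node 0 (S = 110): V_0 = 1/1.01·[0.2400·0.0000 + 0.7600·15.5950] = 11.7349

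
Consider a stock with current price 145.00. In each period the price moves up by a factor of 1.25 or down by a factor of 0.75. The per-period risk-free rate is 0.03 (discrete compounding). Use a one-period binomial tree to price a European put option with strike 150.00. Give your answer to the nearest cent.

Risk-neutral probability p = (1 + 0.03 − 0.75)/(1.25 − 0.75) = 0.2800/0.5000 = 0.5600
Terminal stock prices: S_u = 181.2, S_d = 108.8
Terminal payoffs (K − S): max(-31.25, 0) = 0, max(41.25, 0) = 41.25
Node 0 (S = 145): V_0 = 1/1.03·[0.5600·0.0000 + 0.4400·41.2500] = 17.6214

17.62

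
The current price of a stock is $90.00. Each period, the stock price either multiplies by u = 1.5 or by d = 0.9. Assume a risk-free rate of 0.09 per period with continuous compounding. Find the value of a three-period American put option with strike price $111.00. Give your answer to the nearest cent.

Risk-neutral probability p = (e^0.09 − 0.9)/(1.5 − 0.9) = 0.1942/0.6000 = 0.3236
Terminal stock prices: S_uuu = 303.8, S_uud = 182.2, S_udd = 109.4, S_ddd = 65.61
Terminal payoffs (K − S): max(-192.8, 0) = 0, max(-71.25, 0) = 0, max(1.65, 0) = 1.65, max(45.39, 0) = 45.39
Node uu (S = 202.5): continuation = e^(−0.09)·[0.3236·0.0000 + 0.6764·0.0000] = 0.0000; exercise value = 0.0000 ≤ continuation, so V_uu = 0.0000
Node ud (S = 121.5): continuation = e^(−0.09)·[0.3236·0.0000 + 0.6764·1.6500] = 1.0200; exercise value = 0.0000 ≤ continuation, so V_ud = 1.0200
Node dd (S = 72.9): continuation = e^(−0.09)·[0.3236·1.6500 + 0.6764·45.3900] = 28.5464; exercise value = 38.1000 > continuation, so V_dd = 38.1000 (exercise)
Node u (S = 135): continuation = e^(−0.09)·[0.3236·0.0000 + 0.6764·1.0200] = 0.6305; exercise value = 0.0000 ≤ continuation, so V_u = 0.6305
Node d (S = 81): continuation = e^(−0.09)·[0.3236·1.0200 + 0.6764·38.1000] = 23.8536; exercise value = 30.0000 > continuation, so V_d = 30.0000 (exercise)
Node 0 (S = 90): continuation = e^(−0.09)·[0.3236·0.6305 + 0.6764·30.0000] = 18.7313; exercise value = 21.0000 > continuation, so V_0 = 21.0000 (exercise)

$21.00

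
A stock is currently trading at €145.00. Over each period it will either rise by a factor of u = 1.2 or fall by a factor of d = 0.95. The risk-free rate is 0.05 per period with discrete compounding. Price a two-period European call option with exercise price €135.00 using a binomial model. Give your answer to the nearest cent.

Risk-neutral probability p = (1 + 0.05 − 0.95)/(1.2 − 0.95) = 0.1000/0.2500 = 0.4000
Terminal stock prices: S_uu = 208.8, S_ud = 165.3, S_dd = 130.9
Terminal payoffs (S − K): max(73.8, 0) = 73.8, max(30.3, 0) = 30.3, max(-4.138, 0) = 0
Node u (S = 174): V_u = 1/1.05·[0.4000·73.8000 + 0.6000·30.3000] = 45.4286
Node d (S = 137.8): V_d = 1/1.05·[0.4000·30.3000 + 0.6000·0.0000] = 11.5429
Node 0 (S = 145): V_0 = 1/1.05·[0.4000·45.4286 + 0.6000·11.5429] = 23.9020

€23.90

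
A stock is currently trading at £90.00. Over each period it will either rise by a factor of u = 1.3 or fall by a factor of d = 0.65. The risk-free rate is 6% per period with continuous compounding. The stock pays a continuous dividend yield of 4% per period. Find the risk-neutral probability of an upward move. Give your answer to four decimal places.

Per-period risk-free factor R = e^0.06 = 1.0618; dividend-adjusted growth = e^(0.06−0.04) = 1.0202.
Risk-neutral probability p = (1.0202 − 0.65)/(1.3 − 0.65) = 0.3702/0.6500 = 0.5695

p = 0.5695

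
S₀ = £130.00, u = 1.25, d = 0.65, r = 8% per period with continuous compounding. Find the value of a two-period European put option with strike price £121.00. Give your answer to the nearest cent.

£9.60

Risk-neutral probability p = (e^0.08 − 0.65)/(1.25 − 0.65) = 0.4333/0.6000 = 0.7221
Terminal stock prices: S_uu = 203.1, S_ud = 105.6, S_dd = 54.93
Terminal payoffs (K − S): max(-82.12, 0) = 0, max(15.38, 0) = 15.38, max(66.07, 0) = 66.07
Node u (S = 162.5): V_u = e^(−0.08)·[0.7221·0.0000 + 0.2779·15.3750] = 3.9436
Node d (S = 84.5): V_d = e^(−0.08)·[0.7221·15.3750 + 0.2779·66.0750] = 27.1971
Node 0 (S = 130): V_0 = e^(−0.08)·[0.7221·3.9436 + 0.2779·27.1971] = 9.6047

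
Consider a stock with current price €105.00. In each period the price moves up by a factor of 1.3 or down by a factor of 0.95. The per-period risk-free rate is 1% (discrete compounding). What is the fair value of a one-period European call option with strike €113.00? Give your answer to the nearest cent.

€3.99

Risk-neutral probability p = (1 + 0.01 − 0.95)/(1.3 − 0.95) = 0.0600/0.3500 = 0.1714
Terminal stock prices: S_u = 136.5, S_d = 99.75
Terminal payoffs (S − K): max(23.5, 0) = 23.5, max(-13.25, 0) = 0
Node 0 (S = 105): V_0 = 1/1.01·[0.1714·23.5000 + 0.8286·0.0000] = 3.9887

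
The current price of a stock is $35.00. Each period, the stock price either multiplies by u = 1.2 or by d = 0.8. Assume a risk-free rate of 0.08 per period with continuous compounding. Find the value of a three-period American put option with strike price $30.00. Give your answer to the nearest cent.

Risk-neutral probability p = (e^0.08 − 0.8)/(1.2 − 0.8) = 0.2833/0.4000 = 0.7082
Terminal stock prices: S_uuu = 60.48, S_uud = 40.32, S_udd = 26.88, S_ddd = 17.92
Terminal payoffs (K − S): max(-30.48, 0) = 0, max(-10.32, 0) = 0, max(3.12, 0) = 3.12, max(12.08, 0) = 12.08
Node uu (S = 50.4): continuation = e^(−0.08)·[0.7082·0.0000 + 0.2918·0.0000] = 0.0000; exercise value = 0.0000 ≤ continuation, so V_uu = 0.0000
Node ud (S = 33.6): continuation = e^(−0.08)·[0.7082·0.0000 + 0.2918·3.1200] = 0.8404; exercise value = 0.0000 ≤ continuation, so V_ud = 0.8404
Node dd (S = 22.4): continuation = e^(−0.08)·[0.7082·3.1200 + 0.2918·12.0800] = 5.2935; exercise value = 7.6000 > continuation, so V_dd = 7.6000 (exercise)
Node u (S = 42): continuation = e^(−0.08)·[0.7082·0.0000 + 0.2918·0.8404] = 0.2264; exercise value = 0.0000 ≤ continuation, so V_u = 0.2264
Node d (S = 28): continuation = e^(−0.08)·[0.7082·0.8404 + 0.2918·7.6000] = 2.5965; exercise value = 2.0000 ≤ continuation, so V_d = 2.5965
Node 0 (S = 35): continuation = e^(−0.08)·[0.7082·0.2264 + 0.2918·2.5965] = 0.8473; exercise value = 0.0000 ≤ continuation, so V_0 = 0.8473

$0.85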